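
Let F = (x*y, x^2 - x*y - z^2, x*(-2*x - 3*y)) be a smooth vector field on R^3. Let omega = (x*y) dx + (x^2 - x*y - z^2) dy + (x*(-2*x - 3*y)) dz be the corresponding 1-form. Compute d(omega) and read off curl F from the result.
d(omega) = (-3*x + 2*z) dy ∧ dz + (4*x + 3*y) dz ∧ dx + (x - y) dx ∧ dy; curl F = (-3*x + 2*z, 4*x + 3*y, x - y)

d omega = sum_{i<j} (∂f_j/∂x_i - ∂f_i/∂x_j) dx_i ∧ dx_j. Under the identification (dy ∧ dz, dz ∧ dx, dx ∧ dy) ↔ (e_x, e_y, e_z), the coefficients are exactly the components of curl F. Compute:
  ∂R/∂y - ∂Q/∂z = (-3*x) - (-2*z) = -3*x + 2*z
  ∂P/∂z - ∂R/∂x = (0) - (-4*x - 3*y) = 4*x + 3*y
  ∂Q/∂x - ∂P/∂y = (2*x - y) - (x) = x - y.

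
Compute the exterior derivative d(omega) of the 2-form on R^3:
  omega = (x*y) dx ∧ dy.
d(omega) = 0

For a 2-form omega = sum_{i<j} g_{ij} dx_i ∧ dx_j, the exterior derivative is
  d(omega) = sum_{i<j} d(g_{ij}) ∧ dx_i ∧ dx_j = sum_{i<j, k} (∂g_{ij}/∂x_k) dx_k ∧ dx_i ∧ dx_j.
Expand each term, using dx_k ∧ dx_i ∧ dx_j = sgn(permutation) dx_{(a)} ∧ dx_{(b)} ∧ dx_{(c)} with (a < b < c) sorted:

Collecting like 3-forms: d(omega) = 0.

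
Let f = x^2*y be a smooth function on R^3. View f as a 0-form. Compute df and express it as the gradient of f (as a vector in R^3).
df = (2*x*y) dx + (x^2) dy + (0) dz; grad f = (2*x*y, x^2, 0)

For a 0-form f, d f = (∂f/∂x) dx + (∂f/∂y) dy + (∂f/∂z) dz. The components of the vector representation are exactly the entries of grad f in Cartesian coordinates:
  ∂f/∂x = 2*x*y
  ∂f/∂y = x^2
  ∂f/∂z = 0.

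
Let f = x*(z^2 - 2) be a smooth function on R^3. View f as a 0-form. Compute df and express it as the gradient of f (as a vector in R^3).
df = (z^2 - 2) dx + (0) dy + (2*x*z) dz; grad f = (z^2 - 2, 0, 2*x*z)

For a 0-form f, d f = (∂f/∂x) dx + (∂f/∂y) dy + (∂f/∂z) dz. The components of the vector representation are exactly the entries of grad f in Cartesian coordinates:
  ∂f/∂x = z^2 - 2
  ∂f/∂y = 0
  ∂f/∂z = 2*x*z.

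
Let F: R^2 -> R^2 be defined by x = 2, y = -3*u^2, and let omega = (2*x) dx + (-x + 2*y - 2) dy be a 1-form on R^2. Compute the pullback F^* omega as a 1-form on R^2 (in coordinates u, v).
F^* omega = (36*u^3 + 24*u) du

Using F^*(f dg) = (f ∘ F) d(g ∘ F), substitute each coordinate x_i by F_i(u, v) in f_i, and replace dx_i by d F_i = (∂F_i/∂u) du + (∂F_i/∂v) dv.
  For the x component: f_1(F) = 4; d F_1 = (0) du + (0) dv
  For the y component: f_2(F) = -6*u^2 - 4; d F_2 = (-6*u) du + (0) dv
Combining and collecting du, dv coefficients:
  coeff of du: 36*u^3 + 24*u
  coeff of dv: 0
F^* omega = (36*u^3 + 24*u) du.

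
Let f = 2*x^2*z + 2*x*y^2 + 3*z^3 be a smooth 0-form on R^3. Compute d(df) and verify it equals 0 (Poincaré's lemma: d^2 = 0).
d(df) = 0

Step 1: df = sum_i (∂f/∂x_i) dx_i = (4*x*z + 2*y^2) dx + (4*x*y) dy + (2*x^2 + 9*z^2) dz.
Step 2: Apply d again. Using the 1-form formula, the coefficient of dx ∧ dy in d(df) is ∂^2 f/∂x ∂y - ∂^2 f/∂y ∂x = (4*y) - (4*y) = 0 (equality of mixed partials for smooth f).
Similarly for dx ∧ dz and dy ∧ dz — all coefficients vanish. So d(df) = 0.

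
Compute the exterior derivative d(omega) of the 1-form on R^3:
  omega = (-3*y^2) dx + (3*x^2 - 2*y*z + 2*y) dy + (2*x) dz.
d(omega) = (6*x + 6*y) dx ∧ dy + (2) dx ∧ dz + (2*y) dy ∧ dz

For a 1-form omega = sum_i f_i dx_i, the exterior derivative is
  d(omega) = sum_{i < j} (∂f_j/∂x_i - ∂f_i/∂x_j) dx_i ∧ dx_j.
  coefficient of dx ∧ dy: ∂f_2/∂x - ∂f_1/∂y = ∂(3*x^2 - 2*y*z + 2*y)/∂x - ∂(-3*y^2)/∂y = 6*x + 6*y
  coefficient of dx ∧ dz: ∂f_3/∂x - ∂f_1/∂z = ∂(2*x)/∂x - ∂(-3*y^2)/∂z = 2
  coefficient of dy ∧ dz: ∂f_3/∂y - ∂f_2/∂z = ∂(2*x)/∂y - ∂(3*x^2 - 2*y*z + 2*y)/∂z = 2*y
Assembling: d(omega) = (6*x + 6*y) dx ∧ dy + (2) dx ∧ dz + (2*y) dy ∧ dz.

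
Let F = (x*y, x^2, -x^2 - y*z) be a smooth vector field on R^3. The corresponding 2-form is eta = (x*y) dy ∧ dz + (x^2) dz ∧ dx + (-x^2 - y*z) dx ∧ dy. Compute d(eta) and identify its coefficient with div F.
d(eta) = (0) dx ∧ dy ∧ dz; div F = 0

For a 2-form in R^3 of the form above, applying d gives a 3-form with coefficient ∂P/∂x + ∂Q/∂y + ∂R/∂z:
  ∂P/∂x = y
  ∂Q/∂y = 0
  ∂R/∂z = -y
Sum = 0, which is exactly div F.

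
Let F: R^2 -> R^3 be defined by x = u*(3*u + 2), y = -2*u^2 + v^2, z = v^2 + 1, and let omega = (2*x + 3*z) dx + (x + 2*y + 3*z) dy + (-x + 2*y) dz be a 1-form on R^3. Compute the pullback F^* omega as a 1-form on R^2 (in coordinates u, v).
F^* omega = (40*u^3 + 28*u^2 - 2*u*v^2 + 14*u + 6*v^2 + 6) du + (2*v*(-8*u^2 + 7*v^2 + 3)) dv

Using F^*(f dg) = (f ∘ F) d(g ∘ F), substitute each coordinate x_i by F_i(u, v) in f_i, and replace dx_i by d F_i = (∂F_i/∂u) du + (∂F_i/∂v) dv.
  For the x component: f_1(F) = 6*u^2 + 4*u + 3*v^2 + 3; d F_1 = (6*u + 2) du + (0) dv
  For the y component: f_2(F) = -u^2 + 2*u + 5*v^2 + 3; d F_2 = (-4*u) du + (2*v) dv
  For the z component: f_3(F) = -7*u^2 - 2*u + 2*v^2; d F_3 = (0) du + (2*v) dv
Combining and collecting du, dv coefficients:
  coeff of du: 40*u^3 + 28*u^2 - 2*u*v^2 + 14*u + 6*v^2 + 6
  coeff of dv: 2*v*(-8*u^2 + 7*v^2 + 3)
F^* omega = (40*u^3 + 28*u^2 - 2*u*v^2 + 14*u + 6*v^2 + 6) du + (2*v*(-8*u^2 + 7*v^2 + 3)) dv.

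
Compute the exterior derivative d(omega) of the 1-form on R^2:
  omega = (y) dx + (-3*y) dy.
d(omega) = (-1) dx ∧ dy

For a 1-form omega = sum_i f_i dx_i, the exterior derivative is
  d(omega) = sum_{i < j} (∂f_j/∂x_i - ∂f_i/∂x_j) dx_i ∧ dx_j.
  coefficient of dx ∧ dy: ∂f_2/∂x - ∂f_1/∂y = ∂(-3*y)/∂x - ∂(y)/∂y = -1
Assembling: d(omega) = (-1) dx ∧ dy.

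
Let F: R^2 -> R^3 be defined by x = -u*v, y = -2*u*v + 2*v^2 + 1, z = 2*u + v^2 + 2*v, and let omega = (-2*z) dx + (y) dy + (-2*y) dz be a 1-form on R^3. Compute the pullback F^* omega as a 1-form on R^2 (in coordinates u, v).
F^* omega = (4*u*v^2 + 12*u*v - 2*v^3 - 4*v^2 - 2*v - 4) du + (4*u^2*v + 4*u^2 - 2*u*v^2 + 12*u*v - 2*u - 8*v^2 - 4) dv

Using F^*(f dg) = (f ∘ F) d(g ∘ F), substitute each coordinate x_i by F_i(u, v) in f_i, and replace dx_i by d F_i = (∂F_i/∂u) du + (∂F_i/∂v) dv.
  For the x component: f_1(F) = -4*u - 2*v^2 - 4*v; d F_1 = (-v) du + (-u) dv
  For the y component: f_2(F) = -2*u*v + 2*v^2 + 1; d F_2 = (-2*v) du + (-2*u + 4*v) dv
  For the z component: f_3(F) = 4*u*v - 4*v^2 - 2; d F_3 = (2) du + (2*v + 2) dv
Combining and collecting du, dv coefficients:
  coeff of du: 4*u*v^2 + 12*u*v - 2*v^3 - 4*v^2 - 2*v - 4
  coeff of dv: 4*u^2*v + 4*u^2 - 2*u*v^2 + 12*u*v - 2*u - 8*v^2 - 4
F^* omega = (4*u*v^2 + 12*u*v - 2*v^3 - 4*v^2 - 2*v - 4) du + (4*u^2*v + 4*u^2 - 2*u*v^2 + 12*u*v - 2*u - 8*v^2 - 4) dv.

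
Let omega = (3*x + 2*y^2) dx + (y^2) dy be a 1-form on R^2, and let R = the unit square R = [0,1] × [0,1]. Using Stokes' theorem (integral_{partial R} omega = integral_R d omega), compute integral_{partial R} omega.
integral_(partial R) omega = -2

Stokes: integral_partial_R omega = integral_R d omega with d omega = (∂Q/∂x - ∂P/∂y) dx ∧ dy.
  ∂Q/∂x = 0
  ∂P/∂y = 4*y
  integrand = ∂Q/∂x - ∂P/∂y = -4*y.
Integrating over R: integral_0^1 integral_0^1 (-4*y) dx dy = -2.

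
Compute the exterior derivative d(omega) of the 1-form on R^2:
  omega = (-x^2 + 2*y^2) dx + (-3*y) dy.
d(omega) = (-4*y) dx ∧ dy

For a 1-form omega = sum_i f_i dx_i, the exterior derivative is
  d(omega) = sum_{i < j} (∂f_j/∂x_i - ∂f_i/∂x_j) dx_i ∧ dx_j.
  coefficient of dx ∧ dy: ∂f_2/∂x - ∂f_1/∂y = ∂(-3*y)/∂x - ∂(-x^2 + 2*y^2)/∂y = -4*y
Assembling: d(omega) = (-4*y) dx ∧ dy.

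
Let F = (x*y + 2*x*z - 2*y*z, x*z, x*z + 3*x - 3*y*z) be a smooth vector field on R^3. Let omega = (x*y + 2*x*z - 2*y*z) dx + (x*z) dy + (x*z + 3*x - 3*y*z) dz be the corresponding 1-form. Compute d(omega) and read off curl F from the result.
d(omega) = (-x - 3*z) dy ∧ dz + (2*x - 2*y - z - 3) dz ∧ dx + (-x + 3*z) dx ∧ dy; curl F = (-x - 3*z, 2*x - 2*y - z - 3, -x + 3*z)

d omega = sum_{i<j} (∂f_j/∂x_i - ∂f_i/∂x_j) dx_i ∧ dx_j. Under the identification (dy ∧ dz, dz ∧ dx, dx ∧ dy) ↔ (e_x, e_y, e_z), the coefficients are exactly the components of curl F. Compute:
  ∂R/∂y - ∂Q/∂z = (-3*z) - (x) = -x - 3*z
  ∂P/∂z - ∂R/∂x = (2*x - 2*y) - (z + 3) = 2*x - 2*y - z - 3
  ∂Q/∂x - ∂P/∂y = (z) - (x - 2*z) = -x + 3*z.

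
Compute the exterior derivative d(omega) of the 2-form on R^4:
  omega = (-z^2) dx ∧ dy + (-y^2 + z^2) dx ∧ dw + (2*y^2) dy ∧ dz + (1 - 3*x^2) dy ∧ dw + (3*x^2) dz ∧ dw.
d(omega) = (-2*z) dx ∧ dy ∧ dz + (-6*x + 2*y) dx ∧ dy ∧ dw + (6*x - 2*z) dx ∧ dz ∧ dw

For a 2-form omega = sum_{i<j} g_{ij} dx_i ∧ dx_j, the exterior derivative is
  d(omega) = sum_{i<j} d(g_{ij}) ∧ dx_i ∧ dx_j = sum_{i<j, k} (∂g_{ij}/∂x_k) dx_k ∧ dx_i ∧ dx_j.
Expand each term, using dx_k ∧ dx_i ∧ dx_j = sgn(permutation) dx_{(a)} ∧ dx_{(b)} ∧ dx_{(c)} with (a < b < c) sorted:
  d(-z^2) includes (∂/∂z)(-z^2) dz = (-2*z) dz, which multiplied by dx ∧ dy gives (-2*z) dx ∧ dy ∧ dz
  d(-y^2 + z^2) includes (∂/∂y)(-y^2 + z^2) dy = (-2*y) dy, which multiplied by dx ∧ dw gives (2*y) dx ∧ dy ∧ dw
  d(-y^2 + z^2) includes (∂/∂z)(-y^2 + z^2) dz = (2*z) dz, which multiplied by dx ∧ dw gives (-2*z) dx ∧ dz ∧ dw
  d(1 - 3*x^2) includes (∂/∂x)(1 - 3*x^2) dx = (-6*x) dx, which multiplied by dy ∧ dw gives (-6*x) dx ∧ dy ∧ dw
  d(3*x^2) includes (∂/∂x)(3*x^2) dx = (6*x) dx, which multiplied by dz ∧ dw gives (6*x) dx ∧ dz ∧ dw
Collecting like 3-forms: d(omega) = (-2*z) dx ∧ dy ∧ dz + (-6*x + 2*y) dx ∧ dy ∧ dw + (6*x - 2*z) dx ∧ dz ∧ dw.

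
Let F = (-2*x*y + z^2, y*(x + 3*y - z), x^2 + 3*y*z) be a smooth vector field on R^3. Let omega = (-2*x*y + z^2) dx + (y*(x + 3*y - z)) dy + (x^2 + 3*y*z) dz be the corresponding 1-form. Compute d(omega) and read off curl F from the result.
d(omega) = (y + 3*z) dy ∧ dz + (-2*x + 2*z) dz ∧ dx + (2*x + y) dx ∧ dy; curl F = (y + 3*z, -2*x + 2*z, 2*x + y)

d omega = sum_{i<j} (∂f_j/∂x_i - ∂f_i/∂x_j) dx_i ∧ dx_j. Under the identification (dy ∧ dz, dz ∧ dx, dx ∧ dy) ↔ (e_x, e_y, e_z), the coefficients are exactly the components of curl F. Compute:
  ∂R/∂y - ∂Q/∂z = (3*z) - (-y) = y + 3*z
  ∂P/∂z - ∂R/∂x = (2*z) - (2*x) = -2*x + 2*z
  ∂Q/∂x - ∂P/∂y = (y) - (-2*x) = 2*x + y.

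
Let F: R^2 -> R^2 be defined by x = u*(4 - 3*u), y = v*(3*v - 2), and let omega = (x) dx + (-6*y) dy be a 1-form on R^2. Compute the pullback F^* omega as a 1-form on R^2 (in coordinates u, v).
F^* omega = (2*u*(9*u^2 - 18*u + 8)) du + (12*v*(-9*v^2 + 9*v - 2)) dv

Using F^*(f dg) = (f ∘ F) d(g ∘ F), substitute each coordinate x_i by F_i(u, v) in f_i, and replace dx_i by d F_i = (∂F_i/∂u) du + (∂F_i/∂v) dv.
  For the x component: f_1(F) = u*(4 - 3*u); d F_1 = (4 - 6*u) du + (0) dv
  For the y component: f_2(F) = 6*v*(2 - 3*v); d F_2 = (0) du + (6*v - 2) dv
Combining and collecting du, dv coefficients:
  coeff of du: 2*u*(9*u^2 - 18*u + 8)
  coeff of dv: 12*v*(-9*v^2 + 9*v - 2)
F^* omega = (2*u*(9*u^2 - 18*u + 8)) du + (12*v*(-9*v^2 + 9*v - 2)) dv.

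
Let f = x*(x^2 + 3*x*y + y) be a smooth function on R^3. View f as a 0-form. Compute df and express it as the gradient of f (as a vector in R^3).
df = (3*x^2 + 6*x*y + y) dx + (x*(3*x + 1)) dy + (0) dz; grad f = (3*x^2 + 6*x*y + y, x*(3*x + 1), 0)

For a 0-form f, d f = (∂f/∂x) dx + (∂f/∂y) dy + (∂f/∂z) dz. The components of the vector representation are exactly the entries of grad f in Cartesian coordinates:
  ∂f/∂x = 3*x^2 + 6*x*y + y
  ∂f/∂y = x*(3*x + 1)
  ∂f/∂z = 0.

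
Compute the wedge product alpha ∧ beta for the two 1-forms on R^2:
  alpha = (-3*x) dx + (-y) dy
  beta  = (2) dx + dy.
alpha ∧ beta = (-3*x + 2*y) dx ∧ dy

Distribute the wedge, using dx_i ∧ dx_j = -dx_j ∧ dx_i and dx_i ∧ dx_i = 0. For each pair (i, j) with i < j, the coefficient of dx_i ∧ dx_j in alpha ∧ beta is (alpha_i * beta_j - alpha_j * beta_i). Collecting: alpha ∧ beta = (-3*x + 2*y) dx ∧ dy.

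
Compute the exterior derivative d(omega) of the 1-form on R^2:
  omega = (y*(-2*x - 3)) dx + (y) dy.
d(omega) = (2*x + 3) dx ∧ dy

For a 1-form omega = sum_i f_i dx_i, the exterior derivative is
  d(omega) = sum_{i < j} (∂f_j/∂x_i - ∂f_i/∂x_j) dx_i ∧ dx_j.
  coefficient of dx ∧ dy: ∂f_2/∂x - ∂f_1/∂y = ∂(y)/∂x - ∂(y*(-2*x - 3))/∂y = 2*x + 3
Assembling: d(omega) = (2*x + 3) dx ∧ dy.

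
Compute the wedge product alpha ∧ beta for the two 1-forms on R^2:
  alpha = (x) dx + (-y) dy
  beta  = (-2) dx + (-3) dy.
alpha ∧ beta = (-3*x - 2*y) dx ∧ dy

Distribute the wedge, using dx_i ∧ dx_j = -dx_j ∧ dx_i and dx_i ∧ dx_i = 0. For each pair (i, j) with i < j, the coefficient of dx_i ∧ dx_j in alpha ∧ beta is (alpha_i * beta_j - alpha_j * beta_i). Collecting: alpha ∧ beta = (-3*x - 2*y) dx ∧ dy.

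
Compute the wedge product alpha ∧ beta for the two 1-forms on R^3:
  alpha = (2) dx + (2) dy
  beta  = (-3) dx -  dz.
alpha ∧ beta = (-2) dx ∧ dz + (6) dx ∧ dy + (-2) dy ∧ dz

Distribute the wedge, using dx_i ∧ dx_j = -dx_j ∧ dx_i and dx_i ∧ dx_i = 0. For each pair (i, j) with i < j, the coefficient of dx_i ∧ dx_j in alpha ∧ beta is (alpha_i * beta_j - alpha_j * beta_i). Collecting: alpha ∧ beta = (-2) dx ∧ dz + (6) dx ∧ dy + (-2) dy ∧ dz.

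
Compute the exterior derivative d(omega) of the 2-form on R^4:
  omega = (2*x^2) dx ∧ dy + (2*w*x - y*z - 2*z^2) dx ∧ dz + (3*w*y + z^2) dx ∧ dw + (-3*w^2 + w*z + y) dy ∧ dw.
d(omega) = (z) dx ∧ dy ∧ dz + (2*x - 2*z) dx ∧ dz ∧ dw + (-3*w) dx ∧ dy ∧ dw + (-w) dy ∧ dz ∧ dw

For a 2-form omega = sum_{i<j} g_{ij} dx_i ∧ dx_j, the exterior derivative is
  d(omega) = sum_{i<j} d(g_{ij}) ∧ dx_i ∧ dx_j = sum_{i<j, k} (∂g_{ij}/∂x_k) dx_k ∧ dx_i ∧ dx_j.
Expand each term, using dx_k ∧ dx_i ∧ dx_j = sgn(permutation) dx_{(a)} ∧ dx_{(b)} ∧ dx_{(c)} with (a < b < c) sorted:
  d(2*w*x - y*z - 2*z^2) includes (∂/∂y)(2*w*x - y*z - 2*z^2) dy = (-z) dy, which multiplied by dx ∧ dz gives (z) dx ∧ dy ∧ dz
  d(2*w*x - y*z - 2*z^2) includes (∂/∂w)(2*w*x - y*z - 2*z^2) dw = (2*x) dw, which multiplied by dx ∧ dz gives (2*x) dx ∧ dz ∧ dw
  d(3*w*y + z^2) includes (∂/∂y)(3*w*y + z^2) dy = (3*w) dy, which multiplied by dx ∧ dw gives (-3*w) dx ∧ dy ∧ dw
  d(3*w*y + z^2) includes (∂/∂z)(3*w*y + z^2) dz = (2*z) dz, which multiplied by dx ∧ dw gives (-2*z) dx ∧ dz ∧ dw
  d(-3*w^2 + w*z + y) includes (∂/∂z)(-3*w^2 + w*z + y) dz = (w) dz, which multiplied by dy ∧ dw gives (-w) dy ∧ dz ∧ dw
Collecting like 3-forms: d(omega) = (z) dx ∧ dy ∧ dz + (2*x - 2*z) dx ∧ dz ∧ dw + (-3*w) dx ∧ dy ∧ dw + (-w) dy ∧ dz ∧ dw.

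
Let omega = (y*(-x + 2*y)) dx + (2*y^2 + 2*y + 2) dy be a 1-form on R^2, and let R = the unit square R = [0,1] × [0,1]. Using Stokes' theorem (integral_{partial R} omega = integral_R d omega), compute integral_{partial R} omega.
integral_(partial R) omega = -3/2

Stokes: integral_partial_R omega = integral_R d omega with d omega = (∂Q/∂x - ∂P/∂y) dx ∧ dy.
  ∂Q/∂x = 0
  ∂P/∂y = -x + 4*y
  integrand = ∂Q/∂x - ∂P/∂y = x - 4*y.
Integrating over R: integral_0^1 integral_0^1 (x - 4*y) dx dy = -3/2.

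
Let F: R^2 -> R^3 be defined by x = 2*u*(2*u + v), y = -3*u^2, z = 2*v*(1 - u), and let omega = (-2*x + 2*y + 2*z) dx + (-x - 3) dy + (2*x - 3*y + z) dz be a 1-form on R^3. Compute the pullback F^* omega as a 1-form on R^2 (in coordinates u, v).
F^* omega = (-88*u^3 - 114*u^2*v - 20*u*v^2 + 32*u*v + 18*u + 4*v^2) du + (-62*u^3 - 20*u^2*v + 34*u^2 + 8*u*v + 4*v) dv

Using F^*(f dg) = (f ∘ F) d(g ∘ F), substitute each coordinate x_i by F_i(u, v) in f_i, and replace dx_i by d F_i = (∂F_i/∂u) du + (∂F_i/∂v) dv.
  For the x component: f_1(F) = -14*u^2 - 8*u*v + 4*v; d F_1 = (8*u + 2*v) du + (2*u) dv
  For the y component: f_2(F) = -4*u^2 - 2*u*v - 3; d F_2 = (-6*u) du + (0) dv
  For the z component: f_3(F) = 17*u^2 + 2*u*v + 2*v; d F_3 = (-2*v) du + (2 - 2*u) dv
Combining and collecting du, dv coefficients:
  coeff of du: -88*u^3 - 114*u^2*v - 20*u*v^2 + 32*u*v + 18*u + 4*v^2
  coeff of dv: -62*u^3 - 20*u^2*v + 34*u^2 + 8*u*v + 4*v
F^* omega = (-88*u^3 - 114*u^2*v - 20*u*v^2 + 32*u*v + 18*u + 4*v^2) du + (-62*u^3 - 20*u^2*v + 34*u^2 + 8*u*v + 4*v) dv.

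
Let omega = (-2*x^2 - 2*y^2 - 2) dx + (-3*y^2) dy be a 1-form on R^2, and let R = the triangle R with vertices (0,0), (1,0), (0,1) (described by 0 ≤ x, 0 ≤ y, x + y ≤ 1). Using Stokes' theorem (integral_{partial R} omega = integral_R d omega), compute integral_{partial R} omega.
integral_(partial R) omega = 2/3

Stokes: integral_partial_R omega = integral_R d omega with d omega = (∂Q/∂x - ∂P/∂y) dx ∧ dy.
  ∂Q/∂x = 0
  ∂P/∂y = -4*y
  integrand = ∂Q/∂x - ∂P/∂y = 4*y.
Integrating over R: integral_0^1 integral_0^{1-x} (4*y) dy dx = 2/3.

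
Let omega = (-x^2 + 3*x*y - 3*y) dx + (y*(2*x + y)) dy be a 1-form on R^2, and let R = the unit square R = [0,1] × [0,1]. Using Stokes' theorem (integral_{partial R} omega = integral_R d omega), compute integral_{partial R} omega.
integral_(partial R) omega = 5/2

Stokes: integral_partial_R omega = integral_R d omega with d omega = (∂Q/∂x - ∂P/∂y) dx ∧ dy.
  ∂Q/∂x = 2*y
  ∂P/∂y = 3*x - 3
  integrand = ∂Q/∂x - ∂P/∂y = -3*x + 2*y + 3.
Integrating over R: integral_0^1 integral_0^1 (-3*x + 2*y + 3) dx dy = 5/2.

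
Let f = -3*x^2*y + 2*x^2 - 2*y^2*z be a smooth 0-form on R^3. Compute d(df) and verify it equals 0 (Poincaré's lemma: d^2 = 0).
d(df) = 0

Step 1: df = sum_i (∂f/∂x_i) dx_i = (2*x*(2 - 3*y)) dx + (-3*x^2 - 4*y*z) dy + (-2*y^2) dz.
Step 2: Apply d again. Using the 1-form formula, the coefficient of dx ∧ dy in d(df) is ∂^2 f/∂x ∂y - ∂^2 f/∂y ∂x = (-6*x) - (-6*x) = 0 (equality of mixed partials for smooth f).
Similarly for dx ∧ dz and dy ∧ dz — all coefficients vanish. So d(df) = 0.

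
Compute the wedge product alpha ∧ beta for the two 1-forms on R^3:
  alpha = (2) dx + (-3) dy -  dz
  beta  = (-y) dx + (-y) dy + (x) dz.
alpha ∧ beta = (-5*y) dx ∧ dy + (2*x - y) dx ∧ dz + (-3*x - y) dy ∧ dz

Distribute the wedge, using dx_i ∧ dx_j = -dx_j ∧ dx_i and dx_i ∧ dx_i = 0. For each pair (i, j) with i < j, the coefficient of dx_i ∧ dx_j in alpha ∧ beta is (alpha_i * beta_j - alpha_j * beta_i). Collecting: alpha ∧ beta = (-5*y) dx ∧ dy + (2*x - y) dx ∧ dz + (-3*x - y) dy ∧ dz.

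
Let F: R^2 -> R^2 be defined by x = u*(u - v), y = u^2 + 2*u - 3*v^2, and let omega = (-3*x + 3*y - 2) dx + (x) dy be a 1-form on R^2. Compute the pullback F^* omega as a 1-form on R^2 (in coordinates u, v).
F^* omega = (2*u^3 + 4*u^2*v + 14*u^2 - 21*u*v^2 - 8*u*v - 4*u + 9*v^3 + 2*v) du + (u*(-9*u*v - 6*u + 15*v^2 + 2)) dv

Using F^*(f dg) = (f ∘ F) d(g ∘ F), substitute each coordinate x_i by F_i(u, v) in f_i, and replace dx_i by d F_i = (∂F_i/∂u) du + (∂F_i/∂v) dv.
  For the x component: f_1(F) = 3*u*v + 6*u - 9*v^2 - 2; d F_1 = (2*u - v) du + (-u) dv
  For the y component: f_2(F) = u*(u - v); d F_2 = (2*u + 2) du + (-6*v) dv
Combining and collecting du, dv coefficients:
  coeff of du: 2*u^3 + 4*u^2*v + 14*u^2 - 21*u*v^2 - 8*u*v - 4*u + 9*v^3 + 2*v
  coeff of dv: u*(-9*u*v - 6*u + 15*v^2 + 2)
F^* omega = (2*u^3 + 4*u^2*v + 14*u^2 - 21*u*v^2 - 8*u*v - 4*u + 9*v^3 + 2*v) du + (u*(-9*u*v - 6*u + 15*v^2 + 2)) dv.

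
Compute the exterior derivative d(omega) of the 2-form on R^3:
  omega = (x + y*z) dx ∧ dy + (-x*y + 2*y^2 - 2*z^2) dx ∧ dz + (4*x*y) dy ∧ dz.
d(omega) = (x + y) dx ∧ dy ∧ dz

For a 2-form omega = sum_{i<j} g_{ij} dx_i ∧ dx_j, the exterior derivative is
  d(omega) = sum_{i<j} d(g_{ij}) ∧ dx_i ∧ dx_j = sum_{i<j, k} (∂g_{ij}/∂x_k) dx_k ∧ dx_i ∧ dx_j.
Expand each term, using dx_k ∧ dx_i ∧ dx_j = sgn(permutation) dx_{(a)} ∧ dx_{(b)} ∧ dx_{(c)} with (a < b < c) sorted:
  d(x + y*z) includes (∂/∂z)(x + y*z) dz = (y) dz, which multiplied by dx ∧ dy gives (y) dx ∧ dy ∧ dz
  d(-x*y + 2*y^2 - 2*z^2) includes (∂/∂y)(-x*y + 2*y^2 - 2*z^2) dy = (-x + 4*y) dy, which multiplied by dx ∧ dz gives (x - 4*y) dx ∧ dy ∧ dz
  d(4*x*y) includes (∂/∂x)(4*x*y) dx = (4*y) dx, which multiplied by dy ∧ dz gives (4*y) dx ∧ dy ∧ dz
Collecting like 3-forms: d(omega) = (x + y) dx ∧ dy ∧ dz.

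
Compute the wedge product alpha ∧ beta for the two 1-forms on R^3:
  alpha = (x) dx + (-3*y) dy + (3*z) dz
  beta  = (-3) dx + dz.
alpha ∧ beta = (x + 9*z) dx ∧ dz + (-9*y) dx ∧ dy + (-3*y) dy ∧ dz

Distribute the wedge, using dx_i ∧ dx_j = -dx_j ∧ dx_i and dx_i ∧ dx_i = 0. For each pair (i, j) with i < j, the coefficient of dx_i ∧ dx_j in alpha ∧ beta is (alpha_i * beta_j - alpha_j * beta_i). Collecting: alpha ∧ beta = (x + 9*z) dx ∧ dz + (-9*y) dx ∧ dy + (-3*y) dy ∧ dz.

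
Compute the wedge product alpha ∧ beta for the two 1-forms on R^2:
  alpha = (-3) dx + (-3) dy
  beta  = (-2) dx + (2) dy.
alpha ∧ beta = (-12) dx ∧ dy

Distribute the wedge, using dx_i ∧ dx_j = -dx_j ∧ dx_i and dx_i ∧ dx_i = 0. For each pair (i, j) with i < j, the coefficient of dx_i ∧ dx_j in alpha ∧ beta is (alpha_i * beta_j - alpha_j * beta_i). Collecting: alpha ∧ beta = (-12) dx ∧ dy.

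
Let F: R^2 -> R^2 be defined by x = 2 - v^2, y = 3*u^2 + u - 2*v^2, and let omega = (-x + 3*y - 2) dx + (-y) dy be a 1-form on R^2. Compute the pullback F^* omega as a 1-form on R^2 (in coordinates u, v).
F^* omega = (-18*u^3 - 9*u^2 + 12*u*v^2 - u + 2*v^2) du + (2*v*(-3*u^2 - u + v^2 + 4)) dv

Using F^*(f dg) = (f ∘ F) d(g ∘ F), substitute each coordinate x_i by F_i(u, v) in f_i, and replace dx_i by d F_i = (∂F_i/∂u) du + (∂F_i/∂v) dv.
  For the x component: f_1(F) = 9*u^2 + 3*u - 5*v^2 - 4; d F_1 = (0) du + (-2*v) dv
  For the y component: f_2(F) = -3*u^2 - u + 2*v^2; d F_2 = (6*u + 1) du + (-4*v) dv
Combining and collecting du, dv coefficients:
  coeff of du: -18*u^3 - 9*u^2 + 12*u*v^2 - u + 2*v^2
  coeff of dv: 2*v*(-3*u^2 - u + v^2 + 4)
F^* omega = (-18*u^3 - 9*u^2 + 12*u*v^2 - u + 2*v^2) du + (2*v*(-3*u^2 - u + v^2 + 4)) dv.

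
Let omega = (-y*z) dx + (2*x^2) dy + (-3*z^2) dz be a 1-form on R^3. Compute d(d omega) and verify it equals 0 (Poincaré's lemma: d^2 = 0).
d(d omega) = 0

Step 1: d omega = sum_{i<j} (∂f_j/∂x_i - ∂f_i/∂x_j) dx_i ∧ dx_j:
  coeff of dx ∧ dy: 4*x + z
  coeff of dx ∧ dz: y
  coeff of dy ∧ dz: 0
Step 2: Apply d again to each 2-form coefficient. The only possible 3-form in R^3 is dx ∧ dy ∧ dz, with coefficient
  ∂(coeff of dy∧dz)/∂x - ∂(coeff of dx∧dz)/∂y + ∂(coeff of dx∧dy)/∂z
  = ∂/∂x (0) - ∂/∂y (y) + ∂/∂z (4*x + z).
Each of these terms simplifies to sums of mixed partials that cancel in pairs. The result is 0 (by equality of mixed partials for smooth functions — Schwarz / Clairaut).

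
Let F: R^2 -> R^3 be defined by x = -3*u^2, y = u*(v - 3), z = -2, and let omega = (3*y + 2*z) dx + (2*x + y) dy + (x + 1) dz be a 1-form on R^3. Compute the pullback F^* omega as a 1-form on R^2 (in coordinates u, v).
F^* omega = (u*(-24*u*v + 72*u + v^2 - 6*v + 33)) du + (u^2*(-6*u + v - 3)) dv

Using F^*(f dg) = (f ∘ F) d(g ∘ F), substitute each coordinate x_i by F_i(u, v) in f_i, and replace dx_i by d F_i = (∂F_i/∂u) du + (∂F_i/∂v) dv.
  For the x component: f_1(F) = 3*u*v - 9*u - 4; d F_1 = (-6*u) du + (0) dv
  For the y component: f_2(F) = u*(-6*u + v - 3); d F_2 = (v - 3) du + (u) dv
  For the z component: f_3(F) = 1 - 3*u^2; d F_3 = (0) du + (0) dv
Combining and collecting du, dv coefficients:
  coeff of du: u*(-24*u*v + 72*u + v^2 - 6*v + 33)
  coeff of dv: u^2*(-6*u + v - 3)
F^* omega = (u*(-24*u*v + 72*u + v^2 - 6*v + 33)) du + (u^2*(-6*u + v - 3)) dv.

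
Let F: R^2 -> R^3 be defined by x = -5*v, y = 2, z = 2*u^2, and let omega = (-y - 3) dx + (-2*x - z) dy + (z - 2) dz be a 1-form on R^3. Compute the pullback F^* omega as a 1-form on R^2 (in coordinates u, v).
F^* omega = (8*u*(u^2 - 1)) du + (25) dv

Using F^*(f dg) = (f ∘ F) d(g ∘ F), substitute each coordinate x_i by F_i(u, v) in f_i, and replace dx_i by d F_i = (∂F_i/∂u) du + (∂F_i/∂v) dv.
  For the x component: f_1(F) = -5; d F_1 = (0) du + (-5) dv
  For the y component: f_2(F) = -2*u^2 + 10*v; d F_2 = (0) du + (0) dv
  For the z component: f_3(F) = 2*u^2 - 2; d F_3 = (4*u) du + (0) dv
Combining and collecting du, dv coefficients:
  coeff of du: 8*u*(u^2 - 1)
  coeff of dv: 25
F^* omega = (8*u*(u^2 - 1)) du + (25) dv.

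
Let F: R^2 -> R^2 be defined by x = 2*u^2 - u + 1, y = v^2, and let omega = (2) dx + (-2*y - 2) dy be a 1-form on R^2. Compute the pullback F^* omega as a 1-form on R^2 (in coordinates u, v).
F^* omega = (8*u - 2) du + (4*v*(-v^2 - 1)) dv

Using F^*(f dg) = (f ∘ F) d(g ∘ F), substitute each coordinate x_i by F_i(u, v) in f_i, and replace dx_i by d F_i = (∂F_i/∂u) du + (∂F_i/∂v) dv.
  For the x component: f_1(F) = 2; d F_1 = (4*u - 1) du + (0) dv
  For the y component: f_2(F) = -2*v^2 - 2; d F_2 = (0) du + (2*v) dv
Combining and collecting du, dv coefficients:
  coeff of du: 8*u - 2
  coeff of dv: 4*v*(-v^2 - 1)
F^* omega = (8*u - 2) du + (4*v*(-v^2 - 1)) dv.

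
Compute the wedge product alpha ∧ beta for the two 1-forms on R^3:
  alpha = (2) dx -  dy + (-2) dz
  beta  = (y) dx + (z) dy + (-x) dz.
alpha ∧ beta = (y + 2*z) dx ∧ dy + (-2*x + 2*y) dx ∧ dz + (x + 2*z) dy ∧ dz

Distribute the wedge, using dx_i ∧ dx_j = -dx_j ∧ dx_i and dx_i ∧ dx_i = 0. For each pair (i, j) with i < j, the coefficient of dx_i ∧ dx_j in alpha ∧ beta is (alpha_i * beta_j - alpha_j * beta_i). Collecting: alpha ∧ beta = (y + 2*z) dx ∧ dy + (-2*x + 2*y) dx ∧ dz + (x + 2*z) dy ∧ dz.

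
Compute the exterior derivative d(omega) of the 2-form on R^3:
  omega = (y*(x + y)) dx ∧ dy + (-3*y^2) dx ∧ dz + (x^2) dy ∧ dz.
d(omega) = (2*x + 6*y) dx ∧ dy ∧ dz

For a 2-form omega = sum_{i<j} g_{ij} dx_i ∧ dx_j, the exterior derivative is
  d(omega) = sum_{i<j} d(g_{ij}) ∧ dx_i ∧ dx_j = sum_{i<j, k} (∂g_{ij}/∂x_k) dx_k ∧ dx_i ∧ dx_j.
Expand each term, using dx_k ∧ dx_i ∧ dx_j = sgn(permutation) dx_{(a)} ∧ dx_{(b)} ∧ dx_{(c)} with (a < b < c) sorted:
  d(-3*y^2) includes (∂/∂y)(-3*y^2) dy = (-6*y) dy, which multiplied by dx ∧ dz gives (6*y) dx ∧ dy ∧ dz
  d(x^2) includes (∂/∂x)(x^2) dx = (2*x) dx, which multiplied by dy ∧ dz gives (2*x) dx ∧ dy ∧ dz
Collecting like 3-forms: d(omega) = (2*x + 6*y) dx ∧ dy ∧ dz.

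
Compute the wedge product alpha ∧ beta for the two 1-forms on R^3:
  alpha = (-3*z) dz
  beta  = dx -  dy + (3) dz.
alpha ∧ beta = (3*z) dx ∧ dz + (-3*z) dy ∧ dz

Distribute the wedge, using dx_i ∧ dx_j = -dx_j ∧ dx_i and dx_i ∧ dx_i = 0. For each pair (i, j) with i < j, the coefficient of dx_i ∧ dx_j in alpha ∧ beta is (alpha_i * beta_j - alpha_j * beta_i). Collecting: alpha ∧ beta = (3*z) dx ∧ dz + (-3*z) dy ∧ dz.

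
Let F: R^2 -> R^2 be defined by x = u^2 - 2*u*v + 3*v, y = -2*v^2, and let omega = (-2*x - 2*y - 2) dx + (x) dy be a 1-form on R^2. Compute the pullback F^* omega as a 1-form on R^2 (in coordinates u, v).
F^* omega = (-4*u^3 + 12*u^2*v - 12*u*v - 4*u - 8*v^3 + 12*v^2 + 4*v) du + (4*u^3 - 12*u^2*v - 6*u^2 + 24*u*v + 4*u - 18*v - 6) dv

Using F^*(f dg) = (f ∘ F) d(g ∘ F), substitute each coordinate x_i by F_i(u, v) in f_i, and replace dx_i by d F_i = (∂F_i/∂u) du + (∂F_i/∂v) dv.
  For the x component: f_1(F) = -2*u^2 + 4*u*v + 4*v^2 - 6*v - 2; d F_1 = (2*u - 2*v) du + (3 - 2*u) dv
  For the y component: f_2(F) = u^2 - 2*u*v + 3*v; d F_2 = (0) du + (-4*v) dv
Combining and collecting du, dv coefficients:
  coeff of du: -4*u^3 + 12*u^2*v - 12*u*v - 4*u - 8*v^3 + 12*v^2 + 4*v
  coeff of dv: 4*u^3 - 12*u^2*v - 6*u^2 + 24*u*v + 4*u - 18*v - 6
F^* omega = (-4*u^3 + 12*u^2*v - 12*u*v - 4*u - 8*v^3 + 12*v^2 + 4*v) du + (4*u^3 - 12*u^2*v - 6*u^2 + 24*u*v + 4*u - 18*v - 6) dv.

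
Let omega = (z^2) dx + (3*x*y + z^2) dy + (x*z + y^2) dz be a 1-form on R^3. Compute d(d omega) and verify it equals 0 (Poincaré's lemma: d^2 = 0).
d(d omega) = 0

Step 1: d omega = sum_{i<j} (∂f_j/∂x_i - ∂f_i/∂x_j) dx_i ∧ dx_j:
  coeff of dx ∧ dy: 3*y
  coeff of dx ∧ dz: -z
  coeff of dy ∧ dz: 2*y - 2*z
Step 2: Apply d again to each 2-form coefficient. The only possible 3-form in R^3 is dx ∧ dy ∧ dz, with coefficient
  ∂(coeff of dy∧dz)/∂x - ∂(coeff of dx∧dz)/∂y + ∂(coeff of dx∧dy)/∂z
  = ∂/∂x (2*y - 2*z) - ∂/∂y (-z) + ∂/∂z (3*y).
Each of these terms simplifies to sums of mixed partials that cancel in pairs. The result is 0 (by equality of mixed partials for smooth functions — Schwarz / Clairaut).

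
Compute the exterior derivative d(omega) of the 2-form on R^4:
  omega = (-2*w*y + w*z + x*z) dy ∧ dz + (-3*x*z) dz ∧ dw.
d(omega) = (z) dx ∧ dy ∧ dz + (-2*y + z) dy ∧ dz ∧ dw + (-3*z) dx ∧ dz ∧ dw

For a 2-form omega = sum_{i<j} g_{ij} dx_i ∧ dx_j, the exterior derivative is
  d(omega) = sum_{i<j} d(g_{ij}) ∧ dx_i ∧ dx_j = sum_{i<j, k} (∂g_{ij}/∂x_k) dx_k ∧ dx_i ∧ dx_j.
Expand each term, using dx_k ∧ dx_i ∧ dx_j = sgn(permutation) dx_{(a)} ∧ dx_{(b)} ∧ dx_{(c)} with (a < b < c) sorted:
  d(-2*w*y + w*z + x*z) includes (∂/∂x)(-2*w*y + w*z + x*z) dx = (z) dx, which multiplied by dy ∧ dz gives (z) dx ∧ dy ∧ dz
  d(-2*w*y + w*z + x*z) includes (∂/∂w)(-2*w*y + w*z + x*z) dw = (-2*y + z) dw, which multiplied by dy ∧ dz gives (-2*y + z) dy ∧ dz ∧ dw
  d(-3*x*z) includes (∂/∂x)(-3*x*z) dx = (-3*z) dx, which multiplied by dz ∧ dw gives (-3*z) dx ∧ dz ∧ dw
Collecting like 3-forms: d(omega) = (z) dx ∧ dy ∧ dz + (-2*y + z) dy ∧ dz ∧ dw + (-3*z) dx ∧ dz ∧ dw.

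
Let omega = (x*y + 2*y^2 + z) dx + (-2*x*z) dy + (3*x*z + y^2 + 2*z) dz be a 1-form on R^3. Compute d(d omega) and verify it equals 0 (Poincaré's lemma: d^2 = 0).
d(d omega) = 0

Step 1: d omega = sum_{i<j} (∂f_j/∂x_i - ∂f_i/∂x_j) dx_i ∧ dx_j:
  coeff of dx ∧ dy: -x - 4*y - 2*z
  coeff of dx ∧ dz: 3*z - 1
  coeff of dy ∧ dz: 2*x + 2*y
Step 2: Apply d again to each 2-form coefficient. The only possible 3-form in R^3 is dx ∧ dy ∧ dz, with coefficient
  ∂(coeff of dy∧dz)/∂x - ∂(coeff of dx∧dz)/∂y + ∂(coeff of dx∧dy)/∂z
  = ∂/∂x (2*x + 2*y) - ∂/∂y (3*z - 1) + ∂/∂z (-x - 4*y - 2*z).
Each of these terms simplifies to sums of mixed partials that cancel in pairs. The result is 0 (by equality of mixed partials for smooth functions — Schwarz / Clairaut).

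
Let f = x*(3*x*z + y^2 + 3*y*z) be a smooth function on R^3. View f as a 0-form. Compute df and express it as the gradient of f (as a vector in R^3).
df = (6*x*z + y^2 + 3*y*z) dx + (x*(2*y + 3*z)) dy + (3*x*(x + y)) dz; grad f = (6*x*z + y^2 + 3*y*z, x*(2*y + 3*z), 3*x*(x + y))

For a 0-form f, d f = (∂f/∂x) dx + (∂f/∂y) dy + (∂f/∂z) dz. The components of the vector representation are exactly the entries of grad f in Cartesian coordinates:
  ∂f/∂x = 6*x*z + y^2 + 3*y*z
  ∂f/∂y = x*(2*y + 3*z)
  ∂f/∂z = 3*x*(x + y).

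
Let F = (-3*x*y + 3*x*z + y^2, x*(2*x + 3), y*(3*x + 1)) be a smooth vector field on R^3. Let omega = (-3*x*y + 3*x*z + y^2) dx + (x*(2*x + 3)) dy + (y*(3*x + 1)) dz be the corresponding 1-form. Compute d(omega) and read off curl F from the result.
d(omega) = (3*x + 1) dy ∧ dz + (3*x - 3*y) dz ∧ dx + (7*x - 2*y + 3) dx ∧ dy; curl F = (3*x + 1, 3*x - 3*y, 7*x - 2*y + 3)

d omega = sum_{i<j} (∂f_j/∂x_i - ∂f_i/∂x_j) dx_i ∧ dx_j. Under the identification (dy ∧ dz, dz ∧ dx, dx ∧ dy) ↔ (e_x, e_y, e_z), the coefficients are exactly the components of curl F. Compute:
  ∂R/∂y - ∂Q/∂z = (3*x + 1) - (0) = 3*x + 1
  ∂P/∂z - ∂R/∂x = (3*x) - (3*y) = 3*x - 3*y
  ∂Q/∂x - ∂P/∂y = (4*x + 3) - (-3*x + 2*y) = 7*x - 2*y + 3.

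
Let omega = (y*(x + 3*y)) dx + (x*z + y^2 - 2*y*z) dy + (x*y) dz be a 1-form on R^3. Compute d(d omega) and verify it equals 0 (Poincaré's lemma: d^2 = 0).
d(d omega) = 0

Step 1: d omega = sum_{i<j} (∂f_j/∂x_i - ∂f_i/∂x_j) dx_i ∧ dx_j:
  coeff of dx ∧ dy: -x - 6*y + z
  coeff of dx ∧ dz: y
  coeff of dy ∧ dz: 2*y
Step 2: Apply d again to each 2-form coefficient. The only possible 3-form in R^3 is dx ∧ dy ∧ dz, with coefficient
  ∂(coeff of dy∧dz)/∂x - ∂(coeff of dx∧dz)/∂y + ∂(coeff of dx∧dy)/∂z
  = ∂/∂x (2*y) - ∂/∂y (y) + ∂/∂z (-x - 6*y + z).
Each of these terms simplifies to sums of mixed partials that cancel in pairs. The result is 0 (by equality of mixed partials for smooth functions — Schwarz / Clairaut).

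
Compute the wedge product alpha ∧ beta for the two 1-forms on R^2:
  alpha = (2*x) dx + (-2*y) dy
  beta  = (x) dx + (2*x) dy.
alpha ∧ beta = (2*x*(2*x + y)) dx ∧ dy

Distribute the wedge, using dx_i ∧ dx_j = -dx_j ∧ dx_i and dx_i ∧ dx_i = 0. For each pair (i, j) with i < j, the coefficient of dx_i ∧ dx_j in alpha ∧ beta is (alpha_i * beta_j - alpha_j * beta_i). Collecting: alpha ∧ beta = (2*x*(2*x + y)) dx ∧ dy.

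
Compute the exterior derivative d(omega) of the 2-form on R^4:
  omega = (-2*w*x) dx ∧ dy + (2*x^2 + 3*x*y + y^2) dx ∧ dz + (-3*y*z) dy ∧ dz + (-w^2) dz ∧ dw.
d(omega) = (-2*x) dx ∧ dy ∧ dw + (-3*x - 2*y) dx ∧ dy ∧ dz

For a 2-form omega = sum_{i<j} g_{ij} dx_i ∧ dx_j, the exterior derivative is
  d(omega) = sum_{i<j} d(g_{ij}) ∧ dx_i ∧ dx_j = sum_{i<j, k} (∂g_{ij}/∂x_k) dx_k ∧ dx_i ∧ dx_j.
Expand each term, using dx_k ∧ dx_i ∧ dx_j = sgn(permutation) dx_{(a)} ∧ dx_{(b)} ∧ dx_{(c)} with (a < b < c) sorted:
  d(-2*w*x) includes (∂/∂w)(-2*w*x) dw = (-2*x) dw, which multiplied by dx ∧ dy gives (-2*x) dx ∧ dy ∧ dw
  d(2*x^2 + 3*x*y + y^2) includes (∂/∂y)(2*x^2 + 3*x*y + y^2) dy = (3*x + 2*y) dy, which multiplied by dx ∧ dz gives (-3*x - 2*y) dx ∧ dy ∧ dz
Collecting like 3-forms: d(omega) = (-2*x) dx ∧ dy ∧ dw + (-3*x - 2*y) dx ∧ dy ∧ dz.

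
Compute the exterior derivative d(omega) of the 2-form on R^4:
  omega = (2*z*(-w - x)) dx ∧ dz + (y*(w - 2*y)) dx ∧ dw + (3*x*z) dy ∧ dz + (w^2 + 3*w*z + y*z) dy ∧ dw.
d(omega) = (-2*z) dx ∧ dz ∧ dw + (-w + 4*y) dx ∧ dy ∧ dw + (3*z) dx ∧ dy ∧ dz + (-3*w - y) dy ∧ dz ∧ dw

For a 2-form omega = sum_{i<j} g_{ij} dx_i ∧ dx_j, the exterior derivative is
  d(omega) = sum_{i<j} d(g_{ij}) ∧ dx_i ∧ dx_j = sum_{i<j, k} (∂g_{ij}/∂x_k) dx_k ∧ dx_i ∧ dx_j.
Expand each term, using dx_k ∧ dx_i ∧ dx_j = sgn(permutation) dx_{(a)} ∧ dx_{(b)} ∧ dx_{(c)} with (a < b < c) sorted:
  d(2*z*(-w - x)) includes (∂/∂w)(2*z*(-w - x)) dw = (-2*z) dw, which multiplied by dx ∧ dz gives (-2*z) dx ∧ dz ∧ dw
  d(y*(w - 2*y)) includes (∂/∂y)(y*(w - 2*y)) dy = (w - 4*y) dy, which multiplied by dx ∧ dw gives (-w + 4*y) dx ∧ dy ∧ dw
  d(3*x*z) includes (∂/∂x)(3*x*z) dx = (3*z) dx, which multiplied by dy ∧ dz gives (3*z) dx ∧ dy ∧ dz
  d(w^2 + 3*w*z + y*z) includes (∂/∂z)(w^2 + 3*w*z + y*z) dz = (3*w + y) dz, which multiplied by dy ∧ dw gives (-3*w - y) dy ∧ dz ∧ dw
Collecting like 3-forms: d(omega) = (-2*z) dx ∧ dz ∧ dw + (-w + 4*y) dx ∧ dy ∧ dw + (3*z) dx ∧ dy ∧ dz + (-3*w - y) dy ∧ dz ∧ dw.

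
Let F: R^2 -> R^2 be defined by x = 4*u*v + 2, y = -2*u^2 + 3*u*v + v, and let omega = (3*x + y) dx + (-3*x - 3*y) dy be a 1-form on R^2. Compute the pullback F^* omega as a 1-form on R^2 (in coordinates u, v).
F^* omega = (-24*u^3 + 94*u^2*v - 3*u*v^2 + 12*u*v + 24*u - 5*v^2 + 6*v) du + (10*u^3 - 3*u^2*v + 6*u^2 - 26*u*v + 6*u - 3*v - 6) dv

Using F^*(f dg) = (f ∘ F) d(g ∘ F), substitute each coordinate x_i by F_i(u, v) in f_i, and replace dx_i by d F_i = (∂F_i/∂u) du + (∂F_i/∂v) dv.
  For the x component: f_1(F) = -2*u^2 + 15*u*v + v + 6; d F_1 = (4*v) du + (4*u) dv
  For the y component: f_2(F) = 6*u^2 - 21*u*v - 3*v - 6; d F_2 = (-4*u + 3*v) du + (3*u + 1) dv
Combining and collecting du, dv coefficients:
  coeff of du: -24*u^3 + 94*u^2*v - 3*u*v^2 + 12*u*v + 24*u - 5*v^2 + 6*v
  coeff of dv: 10*u^3 - 3*u^2*v + 6*u^2 - 26*u*v + 6*u - 3*v - 6
F^* omega = (-24*u^3 + 94*u^2*v - 3*u*v^2 + 12*u*v + 24*u - 5*v^2 + 6*v) du + (10*u^3 - 3*u^2*v + 6*u^2 - 26*u*v + 6*u - 3*v - 6) dv.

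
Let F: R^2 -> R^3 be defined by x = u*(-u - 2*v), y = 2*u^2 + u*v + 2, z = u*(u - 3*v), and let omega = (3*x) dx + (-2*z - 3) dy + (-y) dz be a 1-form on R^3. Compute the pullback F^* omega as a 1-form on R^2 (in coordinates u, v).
F^* omega = (-6*u^3 + 44*u^2*v + 21*u*v^2 - 16*u + 3*v) du + (u*(10*u^2 + 21*u*v + 3)) dv

Using F^*(f dg) = (f ∘ F) d(g ∘ F), substitute each coordinate x_i by F_i(u, v) in f_i, and replace dx_i by d F_i = (∂F_i/∂u) du + (∂F_i/∂v) dv.
  For the x component: f_1(F) = 3*u*(-u - 2*v); d F_1 = (-2*u - 2*v) du + (-2*u) dv
  For the y component: f_2(F) = -2*u^2 + 6*u*v - 3; d F_2 = (4*u + v) du + (u) dv
  For the z component: f_3(F) = -2*u^2 - u*v - 2; d F_3 = (2*u - 3*v) du + (-3*u) dv
Combining and collecting du, dv coefficients:
  coeff of du: -6*u^3 + 44*u^2*v + 21*u*v^2 - 16*u + 3*v
  coeff of dv: u*(10*u^2 + 21*u*v + 3)
F^* omega = (-6*u^3 + 44*u^2*v + 21*u*v^2 - 16*u + 3*v) du + (u*(10*u^2 + 21*u*v + 3)) dv.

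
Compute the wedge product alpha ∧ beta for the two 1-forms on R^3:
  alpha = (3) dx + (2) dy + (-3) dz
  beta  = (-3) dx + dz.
alpha ∧ beta = (-6) dx ∧ dz + (6) dx ∧ dy + (2) dy ∧ dz

Distribute the wedge, using dx_i ∧ dx_j = -dx_j ∧ dx_i and dx_i ∧ dx_i = 0. For each pair (i, j) with i < j, the coefficient of dx_i ∧ dx_j in alpha ∧ beta is (alpha_i * beta_j - alpha_j * beta_i). Collecting: alpha ∧ beta = (-6) dx ∧ dz + (6) dx ∧ dy + (2) dy ∧ dz.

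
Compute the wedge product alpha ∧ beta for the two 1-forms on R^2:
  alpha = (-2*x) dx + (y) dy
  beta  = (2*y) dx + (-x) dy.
alpha ∧ beta = (2*x^2 - 2*y^2) dx ∧ dy

Distribute the wedge, using dx_i ∧ dx_j = -dx_j ∧ dx_i and dx_i ∧ dx_i = 0. For each pair (i, j) with i < j, the coefficient of dx_i ∧ dx_j in alpha ∧ beta is (alpha_i * beta_j - alpha_j * beta_i). Collecting: alpha ∧ beta = (2*x^2 - 2*y^2) dx ∧ dy.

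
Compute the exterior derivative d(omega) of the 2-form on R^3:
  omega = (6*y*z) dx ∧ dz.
d(omega) = (-6*z) dx ∧ dy ∧ dz

For a 2-form omega = sum_{i<j} g_{ij} dx_i ∧ dx_j, the exterior derivative is
  d(omega) = sum_{i<j} d(g_{ij}) ∧ dx_i ∧ dx_j = sum_{i<j, k} (∂g_{ij}/∂x_k) dx_k ∧ dx_i ∧ dx_j.
Expand each term, using dx_k ∧ dx_i ∧ dx_j = sgn(permutation) dx_{(a)} ∧ dx_{(b)} ∧ dx_{(c)} with (a < b < c) sorted:
  d(6*y*z) includes (∂/∂y)(6*y*z) dy = (6*z) dy, which multiplied by dx ∧ dz gives (-6*z) dx ∧ dy ∧ dz
Collecting like 3-forms: d(omega) = (-6*z) dx ∧ dy ∧ dz.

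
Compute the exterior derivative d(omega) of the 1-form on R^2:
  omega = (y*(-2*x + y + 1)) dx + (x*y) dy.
d(omega) = (2*x - y - 1) dx ∧ dy

For a 1-form omega = sum_i f_i dx_i, the exterior derivative is
  d(omega) = sum_{i < j} (∂f_j/∂x_i - ∂f_i/∂x_j) dx_i ∧ dx_j.
  coefficient of dx ∧ dy: ∂f_2/∂x - ∂f_1/∂y = ∂(x*y)/∂x - ∂(y*(-2*x + y + 1))/∂y = 2*x - y - 1
Assembling: d(omega) = (2*x - y - 1) dx ∧ dy.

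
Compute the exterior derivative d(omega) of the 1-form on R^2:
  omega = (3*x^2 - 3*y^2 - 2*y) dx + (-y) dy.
d(omega) = (6*y + 2) dx ∧ dy

For a 1-form omega = sum_i f_i dx_i, the exterior derivative is
  d(omega) = sum_{i < j} (∂f_j/∂x_i - ∂f_i/∂x_j) dx_i ∧ dx_j.
  coefficient of dx ∧ dy: ∂f_2/∂x - ∂f_1/∂y = ∂(-y)/∂x - ∂(3*x^2 - 3*y^2 - 2*y)/∂y = 6*y + 2
Assembling: d(omega) = (6*y + 2) dx ∧ dy.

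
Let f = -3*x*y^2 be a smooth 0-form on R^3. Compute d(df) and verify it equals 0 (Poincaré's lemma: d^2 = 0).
d(df) = 0

Step 1: df = sum_i (∂f/∂x_i) dx_i = (-3*y^2) dx + (-6*x*y) dy + (0) dz.
Step 2: Apply d again. Using the 1-form formula, the coefficient of dx ∧ dy in d(df) is ∂^2 f/∂x ∂y - ∂^2 f/∂y ∂x = (-6*y) - (-6*y) = 0 (equality of mixed partials for smooth f).
Similarly for dx ∧ dz and dy ∧ dz — all coefficients vanish. So d(df) = 0.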